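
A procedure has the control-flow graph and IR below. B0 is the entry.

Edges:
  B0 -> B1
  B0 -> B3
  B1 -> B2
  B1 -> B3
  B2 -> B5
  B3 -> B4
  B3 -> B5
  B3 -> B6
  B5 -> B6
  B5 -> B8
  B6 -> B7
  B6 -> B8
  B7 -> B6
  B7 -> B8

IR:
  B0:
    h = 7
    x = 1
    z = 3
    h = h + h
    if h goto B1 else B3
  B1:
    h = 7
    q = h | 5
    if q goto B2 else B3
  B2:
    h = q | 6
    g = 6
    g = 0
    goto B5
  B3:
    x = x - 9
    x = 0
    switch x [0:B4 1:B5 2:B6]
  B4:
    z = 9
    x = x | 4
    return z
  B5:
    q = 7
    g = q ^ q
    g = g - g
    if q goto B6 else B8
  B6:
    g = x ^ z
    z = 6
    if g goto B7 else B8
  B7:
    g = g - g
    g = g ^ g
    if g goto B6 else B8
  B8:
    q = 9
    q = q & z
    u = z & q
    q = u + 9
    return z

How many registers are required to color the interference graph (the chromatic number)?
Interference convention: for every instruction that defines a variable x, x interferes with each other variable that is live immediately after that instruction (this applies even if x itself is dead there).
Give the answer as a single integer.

Block summaries:
  B0: {h,x,z} / ∅
  B1: {h,q} / ∅
  B2: {g,h} / {q}
  B3: {x} / {x}
  B4: {x,z} / {x}
  B5: {g,q} / ∅
  B6: {g,z} / {x,z}
  B7: {g} / {g}
  B8: {q,u} / {z}

Liveness:
  B0 li=∅ lo={x,z}
  B1 li={x,z} lo={q,x,z}
  B2 li={q,x,z} lo={x,z}
  B3 li={x,z} lo={x,z}
  B4 li={x} lo=∅
  B5 li={x,z} lo={x,z}
  B6 li={x,z} lo={g,x,z}
  B7 li={g,x,z} lo={x,z}
  B8 li={z} lo=∅

Interference:
  g: {q,x,z}
  h: {x,z}
  q: {g,x,z}
  u: {z}
  x: {g,h,q,z}
  z: {g,h,q,u,x}

Registers:
  {g,q,x,z} pairwise interfere (4-clique) ⇒ χ ≥ 4
  assign g→R2 h→R2 q→R3 u→R1 x→R1 z→R0 — no edge inside a register ⇒ χ ≤ 4
  χ = 4

Answer: 4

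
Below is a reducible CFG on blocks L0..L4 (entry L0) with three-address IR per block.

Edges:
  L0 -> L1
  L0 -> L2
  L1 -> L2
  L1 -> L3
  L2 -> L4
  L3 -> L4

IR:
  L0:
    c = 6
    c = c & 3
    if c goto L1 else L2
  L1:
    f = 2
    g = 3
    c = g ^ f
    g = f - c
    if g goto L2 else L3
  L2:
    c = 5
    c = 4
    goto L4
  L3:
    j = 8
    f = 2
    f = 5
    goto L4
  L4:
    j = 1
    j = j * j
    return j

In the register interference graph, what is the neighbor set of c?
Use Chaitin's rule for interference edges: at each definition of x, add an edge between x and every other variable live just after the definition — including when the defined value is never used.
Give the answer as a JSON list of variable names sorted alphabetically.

Block summaries:
  L0 def {c} use ∅
  L1 def {c,f,g} use ∅
  L2 def {c} use ∅
  L3 def {f,j} use ∅
  L4 def {j} use ∅

Live sets:
  live L0: ∅→∅
  live L1: ∅→∅
  live L2: ∅→∅
  live L3: ∅→∅
  live L4: ∅→∅

Interference:
  c — {f}
  f — {c,g}
  g — {f}
  j — ∅

N(c) = ["f"]

Answer: ["f"]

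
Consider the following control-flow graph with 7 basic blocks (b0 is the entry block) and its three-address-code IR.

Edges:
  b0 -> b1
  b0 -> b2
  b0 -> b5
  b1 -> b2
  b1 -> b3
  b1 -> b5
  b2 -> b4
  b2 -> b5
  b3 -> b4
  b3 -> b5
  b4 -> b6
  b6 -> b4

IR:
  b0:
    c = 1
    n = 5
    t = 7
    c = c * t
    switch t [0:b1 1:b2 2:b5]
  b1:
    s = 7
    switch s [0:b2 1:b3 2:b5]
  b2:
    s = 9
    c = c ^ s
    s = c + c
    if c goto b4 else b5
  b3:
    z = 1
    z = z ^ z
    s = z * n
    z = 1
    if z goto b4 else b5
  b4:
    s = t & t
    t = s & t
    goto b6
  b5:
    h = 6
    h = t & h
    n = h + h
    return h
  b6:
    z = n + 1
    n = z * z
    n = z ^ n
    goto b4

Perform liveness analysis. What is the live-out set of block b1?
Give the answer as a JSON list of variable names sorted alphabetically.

Answer: ["c", "n", "t"]

Derivation:
Per-block:
  b0: def={c,n,t} ue=∅
  b1: def={s} ue=∅
  b2: def={c,s} ue={c}
  b3: def={s,z} ue={n}
  b4: def={s,t} ue={t}
  b5: def={h,n} ue={t}
  b6: def={n,z} ue={n}

Live sets:
  live b0: ∅→{c,n,t}
  live b1: {c,n,t}→{c,n,t}
  live b2: {c,n,t}→{n,t}
  live b3: {n,t}→{n,t}
  live b4: {n,t}→{n,t}
  live b5: {t}→∅
  live b6: {n,t}→{n,t}

live-out(b1) = ["c", "n", "t"]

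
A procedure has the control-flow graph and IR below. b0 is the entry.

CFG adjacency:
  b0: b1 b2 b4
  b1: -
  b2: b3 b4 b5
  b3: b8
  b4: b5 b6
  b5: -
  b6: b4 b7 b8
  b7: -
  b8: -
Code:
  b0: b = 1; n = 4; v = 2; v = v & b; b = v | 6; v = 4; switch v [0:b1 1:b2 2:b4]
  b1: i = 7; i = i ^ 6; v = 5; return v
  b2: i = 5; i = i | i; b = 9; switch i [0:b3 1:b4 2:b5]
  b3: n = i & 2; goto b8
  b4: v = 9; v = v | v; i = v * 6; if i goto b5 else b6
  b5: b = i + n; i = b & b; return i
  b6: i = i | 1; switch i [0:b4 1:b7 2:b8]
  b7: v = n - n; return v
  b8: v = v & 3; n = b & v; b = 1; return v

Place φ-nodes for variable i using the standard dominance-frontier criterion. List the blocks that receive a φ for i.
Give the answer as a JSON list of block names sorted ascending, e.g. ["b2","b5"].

Answer: ["b4", "b5", "b8"]

Analysis:
idom tree: b1←b0 b2←b0 b3←b2 b4←b0 b5←b0 b6←b4 b7←b6 b8←b0
Dom∩ at merges:
  b4: preds {b0,b2,b6}: {b0} ∩ {b0,b2} ∩ {b0,b4,b6} = {b0}; idom=b0
  b5: preds {b2,b4}: {b0,b2} ∩ {b0,b4} = {b0}; idom=b0
  b8: preds {b3,b6}: {b0,b2,b3} ∩ {b0,b4,b6} = {b0}; idom=b0

DF derivation:
  join b4 pred b0: · stop@b0
  join b4 pred b2: b2 stop@b0
  join b4 pred b6: b6→b4 stop@b0
  join b5 pred b2: b2 stop@b0
  join b5 pred b4: b4 stop@b0
  join b8 pred b3: b3→b2 stop@b0
  join b8 pred b6: b6→b4 stop@b0
  DF(b0)=∅
  DF(b1)=∅
  DF(b2)={b4,b5,b8}
  DF(b3)={b8}
  DF(b4)={b4,b5,b8}
  DF(b5)=∅
  DF(b6)={b4,b8}
  DF(b7)=∅
  DF(b8)=∅

φ for i: defs {b1,b2,b4,b5,b6}
  DF⁺ = {b4,b5,b8}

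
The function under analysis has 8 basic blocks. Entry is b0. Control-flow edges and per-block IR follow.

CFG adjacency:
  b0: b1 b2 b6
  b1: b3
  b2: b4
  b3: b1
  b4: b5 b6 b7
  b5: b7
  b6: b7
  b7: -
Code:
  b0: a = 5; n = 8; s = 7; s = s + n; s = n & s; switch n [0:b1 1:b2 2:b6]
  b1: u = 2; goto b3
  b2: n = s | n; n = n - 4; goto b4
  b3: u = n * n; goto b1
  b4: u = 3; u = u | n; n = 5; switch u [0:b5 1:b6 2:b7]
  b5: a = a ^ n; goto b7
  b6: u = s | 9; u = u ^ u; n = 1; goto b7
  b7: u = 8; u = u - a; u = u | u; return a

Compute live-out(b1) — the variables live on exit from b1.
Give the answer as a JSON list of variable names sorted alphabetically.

def/use:
  b0 def {a,n,s} use ∅
  b1 def {u} use ∅
  b2 def {n} use {n,s}
  b3 def {u} use {n}
  b4 def {n,u} use {n}
  b5 def {a} use {a,n}
  b6 def {n,u} use {s}
  b7 def {u} use {a}

Backward fixpoint:
  b0 li=∅ lo={a,n,s}
  b1 li={n} lo={n}
  b2 li={a,n,s} lo={a,n,s}
  b3 li={n} lo={n}
  b4 li={a,n,s} lo={a,n,s}
  b5 li={a,n} lo={a}
  b6 li={a,s} lo={a}
  b7 li={a} lo=∅

live-out(b1) = ["n"]

Answer: ["n"]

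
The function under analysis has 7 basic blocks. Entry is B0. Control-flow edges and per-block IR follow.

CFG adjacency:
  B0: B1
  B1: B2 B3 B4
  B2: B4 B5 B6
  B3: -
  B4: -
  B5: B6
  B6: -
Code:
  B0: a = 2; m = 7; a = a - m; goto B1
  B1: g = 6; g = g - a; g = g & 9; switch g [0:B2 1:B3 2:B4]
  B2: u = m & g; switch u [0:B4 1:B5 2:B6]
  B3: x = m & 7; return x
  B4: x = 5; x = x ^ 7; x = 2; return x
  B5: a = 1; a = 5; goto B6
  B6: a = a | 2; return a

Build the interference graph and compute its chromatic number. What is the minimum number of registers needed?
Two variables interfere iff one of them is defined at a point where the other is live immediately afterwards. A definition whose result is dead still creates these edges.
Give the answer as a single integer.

Per-block:
  B0 def {a,m} use ∅
  B1 def {g} use {a}
  B2 def {u} use {g,m}
  B3 def {x} use {m}
  B4 def {x} use ∅
  B5 def {a} use ∅
  B6 def {a} use {a}

Live sets:
  B0 li=∅ lo={a,m}
  B1 li={a,m} lo={a,g,m}
  B2 li={a,g,m} lo={a}
  B3 li={m} lo=∅
  B4 li=∅ lo=∅
  B5 li=∅ lo={a}
  B6 li={a} lo=∅

Interfere edges:
  a — {g,m,u}
  g — {a,m}
  m — {a,g}
  u — {a}
  x — ∅

Colouring:
  clique {a,g,m} ⇒ need ≥ 3
  assign a→r0 g→r1 m→r2 u→r1 x→r0 — no edge inside a register ⇒ χ ≤ 3
  χ = 3

Answer: 3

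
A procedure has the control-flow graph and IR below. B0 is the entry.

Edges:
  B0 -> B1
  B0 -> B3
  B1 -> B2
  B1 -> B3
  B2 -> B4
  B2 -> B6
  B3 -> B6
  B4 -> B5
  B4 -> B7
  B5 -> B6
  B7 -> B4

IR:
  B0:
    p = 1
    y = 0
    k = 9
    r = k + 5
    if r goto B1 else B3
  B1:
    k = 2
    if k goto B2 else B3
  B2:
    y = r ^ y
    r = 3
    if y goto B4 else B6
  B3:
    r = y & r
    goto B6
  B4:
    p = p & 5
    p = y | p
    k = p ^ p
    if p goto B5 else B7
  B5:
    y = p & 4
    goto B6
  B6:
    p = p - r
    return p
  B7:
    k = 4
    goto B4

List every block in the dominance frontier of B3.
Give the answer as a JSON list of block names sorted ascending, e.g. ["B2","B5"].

Answer: ["B6"]

Analysis:
idom tree: B1←B0 B2←B1 B3←B0 B4←B2 B5←B4 B6←B0 B7←B4
Join-block Dom:
  B3: preds {B0,B1}: {B0} ∩ {B0,B1} = {B0}; idom=B0
  B4: preds {B2,B7}: {B0,B1,B2} ∩ {B0,B1,B2,B4,B7} = {B0,B1,B2}; idom=B2
  B6: preds {B2,B3,B5}: {B0,B1,B2} ∩ {B0,B3} ∩ {B0,B1,B2,B4,B5} = {B0}; idom=B0

Frontier:
  B3←B0: walk · to B0
  B3←B1: walk B1 to B0
  B4←B2: walk · to B2
  B4←B7: walk B7→B4 to B2
  B6←B2: walk B2→B1 to B0
  B6←B3: walk B3 to B0
  B6←B5: walk B5→B4→B2→B1 to B0
  B0 → ∅
  B1 → {B3,B6}
  B2 → {B6}
  B3 → {B6}
  B4 → {B4,B6}
  B5 → {B6}
  B6 → ∅
  B7 → {B4}

DF(B3) = ["B6"]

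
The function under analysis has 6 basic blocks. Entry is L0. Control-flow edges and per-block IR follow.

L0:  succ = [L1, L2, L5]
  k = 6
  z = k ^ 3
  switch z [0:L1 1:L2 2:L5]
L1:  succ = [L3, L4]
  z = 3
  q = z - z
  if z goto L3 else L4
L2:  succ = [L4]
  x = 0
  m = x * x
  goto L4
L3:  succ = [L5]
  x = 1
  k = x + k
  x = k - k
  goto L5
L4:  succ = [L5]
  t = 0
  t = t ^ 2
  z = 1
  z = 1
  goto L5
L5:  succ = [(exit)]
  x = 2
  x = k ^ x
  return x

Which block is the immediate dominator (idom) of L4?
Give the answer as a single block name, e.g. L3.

Answer: L0

Derivation:
idom tree: L1←L0 L2←L0 L3←L1 L4←L0 L5←L0
Dom∩ at merges:
  L4: preds {L1,L2}: {L0,L1} ∩ {L0,L2} = {L0}; idom=L0
  L5: preds {L0,L3,L4}: {L0} ∩ {L0,L1,L3} ∩ {L0,L4} = {L0}; idom=L0

idom(L4) = L0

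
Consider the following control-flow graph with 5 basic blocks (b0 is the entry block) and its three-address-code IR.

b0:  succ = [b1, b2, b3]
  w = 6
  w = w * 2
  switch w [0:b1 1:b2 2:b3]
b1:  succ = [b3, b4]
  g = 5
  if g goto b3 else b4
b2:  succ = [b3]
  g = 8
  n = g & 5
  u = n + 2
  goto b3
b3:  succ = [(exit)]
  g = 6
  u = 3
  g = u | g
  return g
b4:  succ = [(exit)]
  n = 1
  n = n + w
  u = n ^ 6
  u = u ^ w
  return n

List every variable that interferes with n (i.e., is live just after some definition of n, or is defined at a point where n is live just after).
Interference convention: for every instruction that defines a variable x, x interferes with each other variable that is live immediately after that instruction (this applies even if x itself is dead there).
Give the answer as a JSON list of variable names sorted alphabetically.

Per-block:
  b0 def {w} use ∅
  b1 def {g} use ∅
  b2 def {g,n,u} use ∅
  b3 def {g,u} use ∅
  b4 def {n,u} use {w}

Backward fixpoint:
  b0 li=∅ lo={w}
  b1 li={w} lo={w}
  b2 li=∅ lo=∅
  b3 li=∅ lo=∅
  b4 li={w} lo=∅

Interference:
  g — {u,w}
  n — {u,w}
  u — {g,n,w}
  w — {g,n,u}

N(n) = ["u", "w"]

Answer: ["u", "w"]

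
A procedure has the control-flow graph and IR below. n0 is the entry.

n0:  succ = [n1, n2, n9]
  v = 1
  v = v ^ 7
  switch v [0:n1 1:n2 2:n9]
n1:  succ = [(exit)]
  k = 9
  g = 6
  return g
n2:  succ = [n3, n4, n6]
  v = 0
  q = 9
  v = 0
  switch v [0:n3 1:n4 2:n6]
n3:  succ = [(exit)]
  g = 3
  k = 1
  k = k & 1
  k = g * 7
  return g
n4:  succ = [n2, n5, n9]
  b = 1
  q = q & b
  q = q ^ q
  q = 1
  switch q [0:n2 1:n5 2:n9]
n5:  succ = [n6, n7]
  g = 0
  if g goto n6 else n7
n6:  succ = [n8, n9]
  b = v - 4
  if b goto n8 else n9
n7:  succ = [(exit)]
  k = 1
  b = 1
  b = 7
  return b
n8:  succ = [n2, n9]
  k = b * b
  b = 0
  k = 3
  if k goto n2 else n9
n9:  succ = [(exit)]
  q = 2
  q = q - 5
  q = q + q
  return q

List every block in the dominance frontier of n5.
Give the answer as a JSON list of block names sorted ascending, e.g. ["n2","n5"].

Answer: ["n6"]

Derivation:
idom tree: n1←n0 n2←n0 n3←n2 n4←n2 n5←n4 n6←n2 n7←n5 n8←n6 n9←n0
Dom∩ at merges:
  n2: preds {n0,n4,n8}: {n0} ∩ {n0,n2,n4} ∩ {n0,n2,n6,n8} = {n0}; idom=n0
  n6: preds {n2,n5}: {n0,n2} ∩ {n0,n2,n4,n5} = {n0,n2}; idom=n2
  n9: preds {n0,n4,n6,n8}: {n0} ∩ {n0,n2,n4} ∩ {n0,n2,n6} ∩ {n0,n2,n6,n8} = {n0}; idom=n0

DF derivation:
  n2←n0: walk · to n0
  n2←n4: walk n4→n2 to n0
  n2←n8: walk n8→n6→n2 to n0
  n6←n2: walk · to n2
  n6←n5: walk n5→n4 to n2
  n9←n0: walk · to n0
  n9←n4: walk n4→n2 to n0
  n9←n6: walk n6→n2 to n0
  n9←n8: walk n8→n6→n2 to n0
  n0 → ∅
  n1 → ∅
  n2 → {n2,n9}
  n3 → ∅
  n4 → {n2,n6,n9}
  n5 → {n6}
  n6 → {n2,n9}
  n7 → ∅
  n8 → {n2,n9}
  n9 → ∅

DF(n5) = ["n6"]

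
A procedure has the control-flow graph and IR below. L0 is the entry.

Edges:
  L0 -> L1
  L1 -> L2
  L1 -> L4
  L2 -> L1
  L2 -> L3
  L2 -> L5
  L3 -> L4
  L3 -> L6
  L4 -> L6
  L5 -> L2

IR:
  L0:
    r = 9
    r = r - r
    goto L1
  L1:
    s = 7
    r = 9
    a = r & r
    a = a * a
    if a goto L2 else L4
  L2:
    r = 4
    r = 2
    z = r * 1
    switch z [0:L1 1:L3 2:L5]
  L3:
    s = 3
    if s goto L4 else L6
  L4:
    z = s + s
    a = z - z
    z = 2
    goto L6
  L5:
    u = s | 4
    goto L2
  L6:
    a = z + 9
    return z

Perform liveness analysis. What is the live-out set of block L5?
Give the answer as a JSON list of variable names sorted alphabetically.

def/use:
  L0: def={r} ue=∅
  L1: def={a,r,s} ue=∅
  L2: def={r,z} ue=∅
  L3: def={s} ue=∅
  L4: def={a,z} ue={s}
  L5: def={u} ue={s}
  L6: def={a} ue={z}

Live sets:
  L0 li=∅ lo=∅
  L1 li=∅ lo={s}
  L2 li={s} lo={s,z}
  L3 li={z} lo={s,z}
  L4 li={s} lo={z}
  L5 li={s} lo={s}
  L6 li={z} lo=∅

live-out(L5) = ["s"]

Answer: ["s"]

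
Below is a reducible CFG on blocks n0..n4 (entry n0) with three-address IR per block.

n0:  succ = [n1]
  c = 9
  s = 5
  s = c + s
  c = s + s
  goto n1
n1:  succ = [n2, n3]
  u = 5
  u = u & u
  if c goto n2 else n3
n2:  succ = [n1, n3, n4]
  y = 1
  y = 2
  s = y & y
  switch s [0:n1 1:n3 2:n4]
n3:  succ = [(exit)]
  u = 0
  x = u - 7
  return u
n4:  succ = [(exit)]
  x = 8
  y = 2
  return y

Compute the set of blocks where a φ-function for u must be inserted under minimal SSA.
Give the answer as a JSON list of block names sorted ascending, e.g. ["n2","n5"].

idom tree: n1←n0 n2←n1 n3←n1 n4←n2
Join-block Dom:
  n1: preds {n0,n2}: {n0} ∩ {n0,n1,n2} = {n0}; idom=n0
  n3: preds {n1,n2}: {n0,n1} ∩ {n0,n1,n2} = {n0,n1}; idom=n1

Frontier:
  n1←n0: walk · to n0
  n1←n2: walk n2→n1 to n0
  n3←n1: walk · to n1
  n3←n2: walk n2 to n1
  DF(n0)=∅
  DF(n1)={n1}
  DF(n2)={n1,n3}
  DF(n3)=∅
  DF(n4)=∅

φ for u: defs {n1,n3}
  DF⁺ = {n1}

Answer: ["n1"]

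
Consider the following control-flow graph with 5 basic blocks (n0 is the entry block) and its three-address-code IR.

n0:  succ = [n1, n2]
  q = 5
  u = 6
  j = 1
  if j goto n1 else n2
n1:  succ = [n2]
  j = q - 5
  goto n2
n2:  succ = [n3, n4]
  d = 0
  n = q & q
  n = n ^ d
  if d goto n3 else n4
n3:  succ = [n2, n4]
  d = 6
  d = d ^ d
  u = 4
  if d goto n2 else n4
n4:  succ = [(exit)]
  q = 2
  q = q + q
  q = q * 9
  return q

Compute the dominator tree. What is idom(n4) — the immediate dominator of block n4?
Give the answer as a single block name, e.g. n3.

idom tree: n1←n0 n2←n0 n3←n2 n4←n2
Dom∩ at merges:
  n2: preds {n0,n1,n3}: {n0} ∩ {n0,n1} ∩ {n0,n2,n3} = {n0}; idom=n0
  n4: preds {n2,n3}: {n0,n2} ∩ {n0,n2,n3} = {n0,n2}; idom=n2

idom(n4) = n2

Answer: n2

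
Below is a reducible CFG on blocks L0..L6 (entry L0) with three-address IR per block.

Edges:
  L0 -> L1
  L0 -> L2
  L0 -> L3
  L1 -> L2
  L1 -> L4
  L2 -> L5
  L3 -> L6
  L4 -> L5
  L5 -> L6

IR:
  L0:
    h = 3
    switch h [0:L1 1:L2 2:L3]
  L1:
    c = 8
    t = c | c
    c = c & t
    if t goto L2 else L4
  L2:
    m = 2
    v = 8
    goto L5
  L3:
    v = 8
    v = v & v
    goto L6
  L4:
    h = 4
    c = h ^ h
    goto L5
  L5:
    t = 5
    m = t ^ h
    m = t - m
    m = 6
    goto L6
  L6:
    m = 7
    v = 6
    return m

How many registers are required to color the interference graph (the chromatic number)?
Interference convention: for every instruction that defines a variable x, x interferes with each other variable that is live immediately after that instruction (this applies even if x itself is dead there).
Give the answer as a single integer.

Answer: 3

Analysis:
def/use:
  L0: {h} / ∅
  L1: {c,t} / ∅
  L2: {m,v} / ∅
  L3: {v} / ∅
  L4: {c,h} / ∅
  L5: {m,t} / {h}
  L6: {m,v} / ∅

Backward fixpoint:
  L0: in=∅ out={h}
  L1: in={h} out={h}
  L2: in={h} out={h}
  L3: in=∅ out=∅
  L4: in=∅ out={h}
  L5: in={h} out=∅
  L6: in=∅ out=∅

Conflict graph:
  c↔{h,t}
  h↔{c,m,t,v}
  m↔{h,t,v}
  t↔{c,h,m}
  v↔{h,m}

Colouring:
  lower bound: {c,h,t} mutually conflict ⇒ χ ≥ 3
  3-colouring: r0={h}  r1={c,m}  r2={t,v}
  χ = 3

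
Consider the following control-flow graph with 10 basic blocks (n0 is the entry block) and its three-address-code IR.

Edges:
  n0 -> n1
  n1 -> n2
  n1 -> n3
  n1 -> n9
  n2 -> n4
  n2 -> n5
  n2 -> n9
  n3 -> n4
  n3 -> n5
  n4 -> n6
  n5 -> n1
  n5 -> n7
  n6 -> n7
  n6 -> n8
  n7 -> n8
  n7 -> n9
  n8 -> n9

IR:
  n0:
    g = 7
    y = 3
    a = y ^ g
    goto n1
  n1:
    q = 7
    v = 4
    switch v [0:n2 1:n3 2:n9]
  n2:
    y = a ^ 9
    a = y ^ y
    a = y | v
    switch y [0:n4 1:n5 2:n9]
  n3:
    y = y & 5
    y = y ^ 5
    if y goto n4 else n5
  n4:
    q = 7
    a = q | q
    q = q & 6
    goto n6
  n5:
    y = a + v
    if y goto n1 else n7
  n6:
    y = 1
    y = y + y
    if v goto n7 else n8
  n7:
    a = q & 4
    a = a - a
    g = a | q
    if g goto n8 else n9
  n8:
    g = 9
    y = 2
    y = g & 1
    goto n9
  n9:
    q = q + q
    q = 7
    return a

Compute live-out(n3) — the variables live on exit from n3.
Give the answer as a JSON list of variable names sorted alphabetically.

Answer: ["a", "q", "v"]

Analysis:
def/use:
  n0 def {a,g,y} use ∅
  n1 def {q,v} use ∅
  n2 def {a,y} use {a,v}
  n3 def {y} use {y}
  n4 def {a,q} use ∅
  n5 def {y} use {a,v}
  n6 def {y} use {v}
  n7 def {a,g} use {q}
  n8 def {g,y} use ∅
  n9 def {q} use {a,q}

Liveness:
  n0: in=∅ out={a,y}
  n1: in={a,y} out={a,q,v,y}
  n2: in={a,q,v} out={a,q,v}
  n3: in={a,q,v,y} out={a,q,v}
  n4: in={v} out={a,q,v}
  n5: in={a,q,v} out={a,q,y}
  n6: in={a,q,v} out={a,q}
  n7: in={q} out={a,q}
  n8: in={a,q} out={a,q}
  n9: in={a,q} out=∅

live-out(n3) = ["a", "q", "v"]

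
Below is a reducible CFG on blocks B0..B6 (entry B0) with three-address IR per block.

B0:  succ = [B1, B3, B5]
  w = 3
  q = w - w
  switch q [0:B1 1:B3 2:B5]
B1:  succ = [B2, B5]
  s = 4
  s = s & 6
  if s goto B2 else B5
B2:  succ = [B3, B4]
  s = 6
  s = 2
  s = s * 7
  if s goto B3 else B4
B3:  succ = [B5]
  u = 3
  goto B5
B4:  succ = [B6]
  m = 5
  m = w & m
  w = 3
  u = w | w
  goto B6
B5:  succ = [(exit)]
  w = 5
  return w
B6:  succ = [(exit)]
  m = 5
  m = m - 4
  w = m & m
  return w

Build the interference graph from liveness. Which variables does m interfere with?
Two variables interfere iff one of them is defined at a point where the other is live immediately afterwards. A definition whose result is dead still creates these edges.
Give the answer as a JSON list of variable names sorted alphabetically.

Answer: ["w"]

Analysis:
Block summaries:
  B0 def {q,w} use ∅
  B1 def {s} use ∅
  B2 def {s} use ∅
  B3 def {u} use ∅
  B4 def {m,u,w} use {w}
  B5 def {w} use ∅
  B6 def {m,w} use ∅

Backward fixpoint:
  B0 li=∅ lo={w}
  B1 li={w} lo={w}
  B2 li={w} lo={w}
  B3 li=∅ lo=∅
  B4 li={w} lo=∅
  B5 li=∅ lo=∅
  B6 li=∅ lo=∅

Interfere edges:
  m: {w}
  q: {w}
  s: {w}
  u: ∅
  w: {m,q,s}

N(m) = ["w"]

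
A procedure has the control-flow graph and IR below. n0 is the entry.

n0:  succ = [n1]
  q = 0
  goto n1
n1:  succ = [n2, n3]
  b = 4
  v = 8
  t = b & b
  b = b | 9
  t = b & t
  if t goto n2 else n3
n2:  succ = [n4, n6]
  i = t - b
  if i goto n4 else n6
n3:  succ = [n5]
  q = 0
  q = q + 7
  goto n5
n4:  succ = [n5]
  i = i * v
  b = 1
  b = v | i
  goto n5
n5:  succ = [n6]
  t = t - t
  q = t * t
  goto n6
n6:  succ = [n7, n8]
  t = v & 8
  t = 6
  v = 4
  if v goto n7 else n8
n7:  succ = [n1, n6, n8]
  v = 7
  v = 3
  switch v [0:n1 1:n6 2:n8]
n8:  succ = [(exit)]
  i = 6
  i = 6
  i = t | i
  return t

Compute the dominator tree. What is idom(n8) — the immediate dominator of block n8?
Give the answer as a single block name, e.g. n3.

idom tree: n1←n0 n2←n1 n3←n1 n4←n2 n5←n1 n6←n1 n7←n6 n8←n6
Dom∩ at merges:
  n1: preds {n0,n7}: {n0} ∩ {n0,n1,n6,n7} = {n0}; idom=n0
  n5: preds {n3,n4}: {n0,n1,n3} ∩ {n0,n1,n2,n4} = {n0,n1}; idom=n1
  n6: preds {n2,n5,n7}: {n0,n1,n2} ∩ {n0,n1,n5} ∩ {n0,n1,n6,n7} = {n0,n1}; idom=n1
  n8: preds {n6,n7}: {n0,n1,n6} ∩ {n0,n1,n6,n7} = {n0,n1,n6}; idom=n6

idom(n8) = n6

Answer: n6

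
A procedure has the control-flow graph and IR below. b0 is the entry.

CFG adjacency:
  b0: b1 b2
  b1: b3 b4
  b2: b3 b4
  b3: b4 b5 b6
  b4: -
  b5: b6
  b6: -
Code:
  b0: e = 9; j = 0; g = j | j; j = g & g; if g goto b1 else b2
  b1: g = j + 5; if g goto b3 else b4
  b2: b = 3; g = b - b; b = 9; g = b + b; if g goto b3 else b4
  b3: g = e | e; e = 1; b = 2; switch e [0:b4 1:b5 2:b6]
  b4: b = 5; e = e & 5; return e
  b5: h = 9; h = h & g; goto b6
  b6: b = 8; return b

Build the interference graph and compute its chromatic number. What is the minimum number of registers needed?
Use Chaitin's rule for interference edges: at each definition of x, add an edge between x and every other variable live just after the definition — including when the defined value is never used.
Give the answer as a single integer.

Block summaries:
  b0 def {e,g,j} use ∅
  b1 def {g} use {j}
  b2 def {b,g} use ∅
  b3 def {b,e,g} use {e}
  b4 def {b,e} use {e}
  b5 def {h} use {g}
  b6 def {b} use ∅

Backward fixpoint:
  live b0: ∅→{e,j}
  live b1: {e,j}→{e}
  live b2: {e}→{e}
  live b3: {e}→{e,g}
  live b4: {e}→∅
  live b5: {g}→∅
  live b6: ∅→∅

Interfere edges:
  b↔{e,g}
  e↔{b,g,j}
  g↔{b,e,h,j}
  h↔{g}
  j↔{e,g}

Registers:
  lower bound: {b,e,g} mutually conflict ⇒ χ ≥ 3
  assign b→c2 e→c1 g→c0 h→c1 j→c2 — no edge inside a register ⇒ χ ≤ 3
  χ = 3

Answer: 3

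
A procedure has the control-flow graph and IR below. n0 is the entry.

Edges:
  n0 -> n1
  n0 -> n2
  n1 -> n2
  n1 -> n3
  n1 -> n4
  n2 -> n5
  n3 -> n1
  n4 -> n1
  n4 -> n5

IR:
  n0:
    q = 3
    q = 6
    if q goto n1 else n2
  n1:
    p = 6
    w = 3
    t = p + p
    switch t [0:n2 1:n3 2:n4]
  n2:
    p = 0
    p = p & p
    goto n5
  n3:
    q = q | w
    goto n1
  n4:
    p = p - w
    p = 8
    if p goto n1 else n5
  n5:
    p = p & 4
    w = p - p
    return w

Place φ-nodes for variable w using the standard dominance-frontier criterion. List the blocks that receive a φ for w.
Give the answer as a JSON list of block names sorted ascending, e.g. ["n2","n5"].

idom tree: n1←n0 n2←n0 n3←n1 n4←n1 n5←n0
Dom∩ at merges:
  n1: preds {n0,n3,n4}: {n0} ∩ {n0,n1,n3} ∩ {n0,n1,n4} = {n0}; idom=n0
  n2: preds {n0,n1}: {n0} ∩ {n0,n1} = {n0}; idom=n0
  n5: preds {n2,n4}: {n0,n2} ∩ {n0,n1,n4} = {n0}; idom=n0

Frontier:
  n1←n0: walk · to n0
  n1←n3: walk n3→n1 to n0
  n1←n4: walk n4→n1 to n0
  n2←n0: walk · to n0
  n2←n1: walk n1 to n0
  n5←n2: walk n2 to n0
  n5←n4: walk n4→n1 to n0
  n0 → ∅
  n1 → {n1,n2,n5}
  n2 → {n5}
  n3 → {n1}
  n4 → {n1,n5}
  n5 → ∅

φ for w: defs {n1,n5}
  DF⁺ = {n1,n2,n5}

Answer: ["n1", "n2", "n5"]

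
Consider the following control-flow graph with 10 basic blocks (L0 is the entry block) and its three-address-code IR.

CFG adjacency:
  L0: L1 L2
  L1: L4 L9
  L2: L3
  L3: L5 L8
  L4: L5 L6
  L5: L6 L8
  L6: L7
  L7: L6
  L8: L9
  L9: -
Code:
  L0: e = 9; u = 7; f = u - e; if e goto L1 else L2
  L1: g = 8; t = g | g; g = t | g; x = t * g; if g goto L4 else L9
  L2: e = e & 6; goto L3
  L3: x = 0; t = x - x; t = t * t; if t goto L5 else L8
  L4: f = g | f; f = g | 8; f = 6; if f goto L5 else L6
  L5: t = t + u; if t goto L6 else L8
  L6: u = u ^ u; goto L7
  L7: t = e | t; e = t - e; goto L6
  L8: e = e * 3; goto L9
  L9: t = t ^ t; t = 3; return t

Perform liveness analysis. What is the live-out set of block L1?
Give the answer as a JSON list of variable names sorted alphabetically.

def/use:
  L0 def {e,f,u} use ∅
  L1 def {g,t,x} use ∅
  L2 def {e} use {e}
  L3 def {t,x} use ∅
  L4 def {f} use {f,g}
  L5 def {t} use {t,u}
  L6 def {u} use {u}
  L7 def {e,t} use {e,t}
  L8 def {e} use {e}
  L9 def {t} use {t}

Live sets:
  L0: in=∅ out={e,f,u}
  L1: in={e,f,u} out={e,f,g,t,u}
  L2: in={e,u} out={e,u}
  L3: in={e,u} out={e,t,u}
  L4: in={e,f,g,t,u} out={e,t,u}
  L5: in={e,t,u} out={e,t,u}
  L6: in={e,t,u} out={e,t,u}
  L7: in={e,t,u} out={e,t,u}
  L8: in={e,t} out={t}
  L9: in={t} out=∅

live-out(L1) = ["e", "f", "g", "t", "u"]

Answer: ["e", "f", "g", "t", "u"]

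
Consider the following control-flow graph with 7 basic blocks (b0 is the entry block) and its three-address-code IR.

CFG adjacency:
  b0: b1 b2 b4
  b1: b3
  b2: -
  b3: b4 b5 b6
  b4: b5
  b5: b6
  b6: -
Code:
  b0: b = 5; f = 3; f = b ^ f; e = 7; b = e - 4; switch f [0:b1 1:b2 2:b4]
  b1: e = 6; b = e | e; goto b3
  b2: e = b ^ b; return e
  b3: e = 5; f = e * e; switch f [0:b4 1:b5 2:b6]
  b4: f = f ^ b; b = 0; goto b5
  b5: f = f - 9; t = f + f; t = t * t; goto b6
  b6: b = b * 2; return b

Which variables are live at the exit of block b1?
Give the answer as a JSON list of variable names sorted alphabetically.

Answer: ["b"]

Analysis:
def/use:
  b0: {b,e,f} / ∅
  b1: {b,e} / ∅
  b2: {e} / {b}
  b3: {e,f} / ∅
  b4: {b,f} / {b,f}
  b5: {f,t} / {f}
  b6: {b} / {b}

Live sets:
  b0: in=∅ out={b,f}
  b1: in=∅ out={b}
  b2: in={b} out=∅
  b3: in={b} out={b,f}
  b4: in={b,f} out={b,f}
  b5: in={b,f} out={b}
  b6: in={b} out=∅

live-out(b1) = ["b"]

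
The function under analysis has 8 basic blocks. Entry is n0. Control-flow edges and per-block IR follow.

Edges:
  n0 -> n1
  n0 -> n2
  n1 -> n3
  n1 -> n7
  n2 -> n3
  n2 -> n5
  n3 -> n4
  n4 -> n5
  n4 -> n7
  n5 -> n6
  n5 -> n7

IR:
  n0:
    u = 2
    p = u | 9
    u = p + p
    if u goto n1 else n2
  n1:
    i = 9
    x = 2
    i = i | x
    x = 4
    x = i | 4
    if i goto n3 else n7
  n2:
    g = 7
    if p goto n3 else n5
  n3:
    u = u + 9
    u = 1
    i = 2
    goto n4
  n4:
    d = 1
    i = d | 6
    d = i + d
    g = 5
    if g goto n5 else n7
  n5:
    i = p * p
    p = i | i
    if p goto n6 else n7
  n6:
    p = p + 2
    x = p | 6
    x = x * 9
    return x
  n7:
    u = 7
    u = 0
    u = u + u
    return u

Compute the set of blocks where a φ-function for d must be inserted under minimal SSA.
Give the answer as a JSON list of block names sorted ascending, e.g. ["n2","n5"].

idom tree: n1←n0 n2←n0 n3←n0 n4←n3 n5←n0 n6←n5 n7←n0
Dom∩ at merges:
  n3: preds {n1,n2}: {n0,n1} ∩ {n0,n2} = {n0}; idom=n0
  n5: preds {n2,n4}: {n0,n2} ∩ {n0,n3,n4} = {n0}; idom=n0
  n7: preds {n1,n4,n5}: {n0,n1} ∩ {n0,n3,n4} ∩ {n0,n5} = {n0}; idom=n0

Frontier:
  join n3 pred n1: n1 stop@n0
  join n3 pred n2: n2 stop@n0
  join n5 pred n2: n2 stop@n0
  join n5 pred n4: n4→n3 stop@n0
  join n7 pred n1: n1 stop@n0
  join n7 pred n4: n4→n3 stop@n0
  join n7 pred n5: n5 stop@n0
  DF(n0)=∅
  DF(n1)={n3,n7}
  DF(n2)={n3,n5}
  DF(n3)={n5,n7}
  DF(n4)={n5,n7}
  DF(n5)={n7}
  DF(n6)=∅
  DF(n7)=∅

φ for d: defs {n4}
  DF⁺ = {n5,n7}

Answer: ["n5", "n7"]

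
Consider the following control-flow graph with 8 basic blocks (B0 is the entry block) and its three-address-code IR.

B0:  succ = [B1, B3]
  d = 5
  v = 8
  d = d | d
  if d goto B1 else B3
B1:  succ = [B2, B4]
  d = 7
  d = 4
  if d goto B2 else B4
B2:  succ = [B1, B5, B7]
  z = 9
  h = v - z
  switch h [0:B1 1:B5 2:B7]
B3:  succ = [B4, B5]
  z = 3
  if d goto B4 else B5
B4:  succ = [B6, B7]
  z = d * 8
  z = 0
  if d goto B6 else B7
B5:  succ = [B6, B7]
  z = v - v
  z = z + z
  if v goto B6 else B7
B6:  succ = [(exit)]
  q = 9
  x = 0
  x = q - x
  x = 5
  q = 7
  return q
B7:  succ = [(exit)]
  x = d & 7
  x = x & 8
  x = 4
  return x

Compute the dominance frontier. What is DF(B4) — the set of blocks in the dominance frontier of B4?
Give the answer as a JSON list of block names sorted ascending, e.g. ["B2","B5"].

idom tree: B1←B0 B2←B1 B3←B0 B4←B0 B5←B0 B6←B0 B7←B0
Dom at joins:
  B1: preds {B0,B2}: {B0} ∩ {B0,B1,B2} = {B0}; idom=B0
  B4: preds {B1,B3}: {B0,B1} ∩ {B0,B3} = {B0}; idom=B0
  B5: preds {B2,B3}: {B0,B1,B2} ∩ {B0,B3} = {B0}; idom=B0
  B6: preds {B4,B5}: {B0,B4} ∩ {B0,B5} = {B0}; idom=B0
  B7: preds {B2,B4,B5}: {B0,B1,B2} ∩ {B0,B4} ∩ {B0,B5} = {B0}; idom=B0

Frontier:
  join B1 pred B0: · stop@B0
  join B1 pred B2: B2→B1 stop@B0
  join B4 pred B1: B1 stop@B0
  join B4 pred B3: B3 stop@B0
  join B5 pred B2: B2→B1 stop@B0
  join B5 pred B3: B3 stop@B0
  join B6 pred B4: B4 stop@B0
  join B6 pred B5: B5 stop@B0
  join B7 pred B2: B2→B1 stop@B0
  join B7 pred B4: B4 stop@B0
  join B7 pred B5: B5 stop@B0
  B0 → ∅
  B1 → {B1,B4,B5,B7}
  B2 → {B1,B5,B7}
  B3 → {B4,B5}
  B4 → {B6,B7}
  B5 → {B6,B7}
  B6 → ∅
  B7 → ∅

DF(B4) = ["B6", "B7"]

Answer: ["B6", "B7"]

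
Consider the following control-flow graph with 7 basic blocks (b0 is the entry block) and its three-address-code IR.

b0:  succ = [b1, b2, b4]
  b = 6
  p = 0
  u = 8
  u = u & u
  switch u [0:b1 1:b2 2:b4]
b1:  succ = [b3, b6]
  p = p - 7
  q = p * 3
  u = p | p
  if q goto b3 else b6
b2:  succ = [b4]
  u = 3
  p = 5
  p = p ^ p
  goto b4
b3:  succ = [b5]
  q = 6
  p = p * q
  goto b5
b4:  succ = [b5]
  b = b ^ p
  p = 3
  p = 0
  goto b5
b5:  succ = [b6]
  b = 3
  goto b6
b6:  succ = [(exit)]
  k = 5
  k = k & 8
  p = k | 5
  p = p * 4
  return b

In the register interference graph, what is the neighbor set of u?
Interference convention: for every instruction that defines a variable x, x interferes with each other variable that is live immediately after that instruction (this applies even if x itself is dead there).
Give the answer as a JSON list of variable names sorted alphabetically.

Answer: ["b", "p", "q"]

Analysis:
def/use:
  b0: def={b,p,u} ue=∅
  b1: def={p,q,u} ue={p}
  b2: def={p,u} ue=∅
  b3: def={p,q} ue={p}
  b4: def={b,p} ue={b,p}
  b5: def={b} ue=∅
  b6: def={k,p} ue={b}

Backward fixpoint:
  b0: in=∅ out={b,p}
  b1: in={b,p} out={b,p}
  b2: in={b} out={b,p}
  b3: in={p} out=∅
  b4: in={b,p} out=∅
  b5: in=∅ out={b}
  b6: in={b} out=∅

Conflict graph:
  b↔{k,p,q,u}
  k↔{b}
  p↔{b,q,u}
  q↔{b,p,u}
  u↔{b,p,q}

N(u) = ["b", "p", "q"]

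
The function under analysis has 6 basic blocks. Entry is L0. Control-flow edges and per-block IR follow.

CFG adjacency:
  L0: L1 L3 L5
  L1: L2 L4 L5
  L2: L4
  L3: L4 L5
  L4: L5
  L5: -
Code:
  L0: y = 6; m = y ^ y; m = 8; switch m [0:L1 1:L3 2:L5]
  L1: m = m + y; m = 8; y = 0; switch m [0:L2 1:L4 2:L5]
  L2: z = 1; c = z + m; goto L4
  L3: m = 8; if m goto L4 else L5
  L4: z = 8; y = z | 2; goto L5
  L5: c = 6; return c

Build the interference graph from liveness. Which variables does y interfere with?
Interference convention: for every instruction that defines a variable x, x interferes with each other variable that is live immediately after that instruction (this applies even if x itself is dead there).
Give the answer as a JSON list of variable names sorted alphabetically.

Per-block:
  L0 def {m,y} use ∅
  L1 def {m,y} use {m,y}
  L2 def {c,z} use {m}
  L3 def {m} use ∅
  L4 def {y,z} use ∅
  L5 def {c} use ∅

Liveness:
  L0 li=∅ lo={m,y}
  L1 li={m,y} lo={m}
  L2 li={m} lo=∅
  L3 li=∅ lo=∅
  L4 li=∅ lo=∅
  L5 li=∅ lo=∅

Conflict graph:
  c: ∅
  m: {y,z}
  y: {m}
  z: {m}

N(y) = ["m"]

Answer: ["m"]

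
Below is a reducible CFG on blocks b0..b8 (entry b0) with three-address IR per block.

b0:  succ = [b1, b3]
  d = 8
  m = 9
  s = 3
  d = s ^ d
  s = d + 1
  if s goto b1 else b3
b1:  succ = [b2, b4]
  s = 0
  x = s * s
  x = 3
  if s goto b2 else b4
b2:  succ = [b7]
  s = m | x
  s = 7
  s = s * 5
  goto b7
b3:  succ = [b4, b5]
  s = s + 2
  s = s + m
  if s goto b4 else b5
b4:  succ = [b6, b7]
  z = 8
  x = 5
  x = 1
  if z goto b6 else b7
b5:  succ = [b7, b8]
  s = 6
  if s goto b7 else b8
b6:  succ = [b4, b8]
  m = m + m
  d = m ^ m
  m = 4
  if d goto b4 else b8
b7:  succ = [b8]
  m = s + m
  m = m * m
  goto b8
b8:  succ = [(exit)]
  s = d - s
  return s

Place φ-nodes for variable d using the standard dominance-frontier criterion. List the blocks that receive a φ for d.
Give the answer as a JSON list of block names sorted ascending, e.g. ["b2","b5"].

Answer: ["b4", "b7", "b8"]

Analysis:
idom tree: b1←b0 b2←b1 b3←b0 b4←b0 b5←b3 b6←b4 b7←b0 b8←b0
Join-block Dom:
  b4: preds {b1,b3,b6}: {b0,b1} ∩ {b0,b3} ∩ {b0,b4,b6} = {b0}; idom=b0
  b7: preds {b2,b4,b5}: {b0,b1,b2} ∩ {b0,b4} ∩ {b0,b3,b5} = {b0}; idom=b0
  b8: preds {b5,b6,b7}: {b0,b3,b5} ∩ {b0,b4,b6} ∩ {b0,b7} = {b0}; idom=b0

Frontier:
  join b4 pred b1: b1 stop@b0
  join b4 pred b3: b3 stop@b0
  join b4 pred b6: b6→b4 stop@b0
  join b7 pred b2: b2→b1 stop@b0
  join b7 pred b4: b4 stop@b0
  join b7 pred b5: b5→b3 stop@b0
  join b8 pred b5: b5→b3 stop@b0
  join b8 pred b6: b6→b4 stop@b0
  join b8 pred b7: b7 stop@b0
  b0: DF=∅
  b1: DF={b4,b7}
  b2: DF={b7}
  b3: DF={b4,b7,b8}
  b4: DF={b4,b7,b8}
  b5: DF={b7,b8}
  b6: DF={b4,b8}
  b7: DF={b8}
  b8: DF=∅

φ for d: defs {b0,b6}
  DF⁺ = {b4,b7,b8}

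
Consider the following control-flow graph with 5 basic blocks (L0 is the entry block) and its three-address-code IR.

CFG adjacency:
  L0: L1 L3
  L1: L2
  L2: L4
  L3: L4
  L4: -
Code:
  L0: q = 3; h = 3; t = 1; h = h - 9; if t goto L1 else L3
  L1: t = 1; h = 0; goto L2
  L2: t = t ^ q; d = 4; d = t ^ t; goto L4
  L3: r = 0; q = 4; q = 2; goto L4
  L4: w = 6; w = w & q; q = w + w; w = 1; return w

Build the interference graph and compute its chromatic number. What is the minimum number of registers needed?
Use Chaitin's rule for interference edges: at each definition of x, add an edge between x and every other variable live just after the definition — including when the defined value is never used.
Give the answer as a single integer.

Block summaries:
  L0 def {h,q,t} use ∅
  L1 def {h,t} use ∅
  L2 def {d,t} use {q,t}
  L3 def {q,r} use ∅
  L4 def {q,w} use {q}

Live sets:
  L0: in=∅ out={q}
  L1: in={q} out={q,t}
  L2: in={q,t} out={q}
  L3: in=∅ out={q}
  L4: in={q} out=∅

Interference:
  d: {q,t}
  h: {q,t}
  q: {d,h,t,w}
  r: ∅
  t: {d,h,q}
  w: {q}

Chromatic number:
  {d,q,t} pairwise interfere (3-clique) ⇒ χ ≥ 3
  assign d→R2 h→R2 q→R0 r→R0 t→R1 w→R1 — no edge inside a register ⇒ χ ≤ 3
  χ = 3

Answer: 3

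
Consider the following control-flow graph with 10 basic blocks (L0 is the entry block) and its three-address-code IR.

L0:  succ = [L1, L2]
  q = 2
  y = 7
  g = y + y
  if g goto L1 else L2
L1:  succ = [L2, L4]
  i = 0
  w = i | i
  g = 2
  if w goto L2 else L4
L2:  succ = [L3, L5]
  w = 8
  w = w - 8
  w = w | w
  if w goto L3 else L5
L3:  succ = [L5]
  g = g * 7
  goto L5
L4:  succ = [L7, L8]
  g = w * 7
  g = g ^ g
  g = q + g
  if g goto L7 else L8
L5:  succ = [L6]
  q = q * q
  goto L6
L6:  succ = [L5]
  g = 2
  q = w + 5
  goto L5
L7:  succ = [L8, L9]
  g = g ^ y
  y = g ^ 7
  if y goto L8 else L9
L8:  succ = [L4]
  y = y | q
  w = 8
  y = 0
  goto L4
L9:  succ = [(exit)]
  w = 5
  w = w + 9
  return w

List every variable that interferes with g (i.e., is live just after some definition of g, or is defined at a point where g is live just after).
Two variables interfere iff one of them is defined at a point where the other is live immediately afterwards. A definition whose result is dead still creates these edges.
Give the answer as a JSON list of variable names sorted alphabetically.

Answer: ["q", "w", "y"]

Derivation:
Block summaries:
  L0: {g,q,y} / ∅
  L1: {g,i,w} / ∅
  L2: {w} / ∅
  L3: {g} / {g}
  L4: {g} / {q,w}
  L5: {q} / {q}
  L6: {g,q} / {w}
  L7: {g,y} / {g,y}
  L8: {w,y} / {q,y}
  L9: {w} / ∅

Live sets:
  L0 li=∅ lo={g,q,y}
  L1 li={q,y} lo={g,q,w,y}
  L2 li={g,q} lo={g,q,w}
  L3 li={g,q,w} lo={q,w}
  L4 li={q,w,y} lo={g,q,y}
  L5 li={q,w} lo={w}
  L6 li={w} lo={q,w}
  L7 li={g,q,y} lo={q,y}
  L8 li={q,y} lo={q,w,y}
  L9 li=∅ lo=∅

Conflict graph:
  g↔{q,w,y}
  i↔{q,y}
  q↔{g,i,w,y}
  w↔{g,q,y}
  y↔{g,i,q,w}

N(g) = ["q", "w", "y"]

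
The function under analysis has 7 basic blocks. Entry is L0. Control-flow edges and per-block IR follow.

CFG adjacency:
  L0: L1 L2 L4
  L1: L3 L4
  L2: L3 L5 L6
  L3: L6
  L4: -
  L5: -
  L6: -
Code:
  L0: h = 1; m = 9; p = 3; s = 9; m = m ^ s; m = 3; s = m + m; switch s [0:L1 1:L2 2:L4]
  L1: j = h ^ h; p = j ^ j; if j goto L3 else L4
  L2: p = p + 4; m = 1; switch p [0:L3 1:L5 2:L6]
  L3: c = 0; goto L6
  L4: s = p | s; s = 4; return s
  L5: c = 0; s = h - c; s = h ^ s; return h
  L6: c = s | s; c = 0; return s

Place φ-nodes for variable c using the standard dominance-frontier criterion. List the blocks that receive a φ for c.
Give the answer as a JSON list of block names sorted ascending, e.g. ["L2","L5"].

idom tree: L1←L0 L2←L0 L3←L0 L4←L0 L5←L2 L6←L0
Join-block Dom:
  L3: preds {L1,L2}: {L0,L1} ∩ {L0,L2} = {L0}; idom=L0
  L4: preds {L0,L1}: {L0} ∩ {L0,L1} = {L0}; idom=L0
  L6: preds {L2,L3}: {L0,L2} ∩ {L0,L3} = {L0}; idom=L0

Frontier:
  join L3 pred L1: L1 stop@L0
  join L3 pred L2: L2 stop@L0
  join L4 pred L0: · stop@L0
  join L4 pred L1: L1 stop@L0
  join L6 pred L2: L2 stop@L0
  join L6 pred L3: L3 stop@L0
  L0 → ∅
  L1 → {L3,L4}
  L2 → {L3,L6}
  L3 → {L6}
  L4 → ∅
  L5 → ∅
  L6 → ∅

φ for c: defs {L3,L5,L6}
  DF⁺ = {L6}

Answer: ["L6"]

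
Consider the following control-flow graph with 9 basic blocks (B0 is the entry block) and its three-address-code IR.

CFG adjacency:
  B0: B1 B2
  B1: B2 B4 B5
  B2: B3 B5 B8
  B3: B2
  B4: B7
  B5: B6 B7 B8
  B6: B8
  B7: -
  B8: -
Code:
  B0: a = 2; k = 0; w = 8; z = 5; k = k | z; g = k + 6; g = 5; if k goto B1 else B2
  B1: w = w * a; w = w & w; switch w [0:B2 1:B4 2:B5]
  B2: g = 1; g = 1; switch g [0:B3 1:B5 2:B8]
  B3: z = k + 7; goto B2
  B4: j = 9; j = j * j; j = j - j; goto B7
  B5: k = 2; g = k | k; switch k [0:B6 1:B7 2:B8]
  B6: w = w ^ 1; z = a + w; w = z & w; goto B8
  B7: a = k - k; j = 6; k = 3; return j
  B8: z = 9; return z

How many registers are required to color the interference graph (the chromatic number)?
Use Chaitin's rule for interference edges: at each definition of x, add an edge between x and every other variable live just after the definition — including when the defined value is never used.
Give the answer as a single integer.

Answer: 4

Analysis:
def/use:
  B0 def {a,g,k,w,z} use ∅
  B1 def {w} use {a,w}
  B2 def {g} use ∅
  B3 def {z} use {k}
  B4 def {j} use ∅
  B5 def {g,k} use ∅
  B6 def {w,z} use {a,w}
  B7 def {a,j,k} use {k}
  B8 def {z} use ∅

Live sets:
  B0 li=∅ lo={a,k,w}
  B1 li={a,k,w} lo={a,k,w}
  B2 li={a,k,w} lo={a,k,w}
  B3 li={a,k,w} lo={a,k,w}
  B4 li={k} lo={k}
  B5 li={a,w} lo={a,k,w}
  B6 li={a,w} lo=∅
  B7 li={k} lo=∅
  B8 li=∅ lo=∅

Conflict graph:
  a — {g,k,w,z}
  g — {a,k,w}
  j — {k}
  k — {a,g,j,w,z}
  w — {a,g,k,z}
  z — {a,k,w}

Chromatic number:
  lower bound: {a,g,k,w} mutually conflict ⇒ χ ≥ 4
  4-colouring: r0={k}  r1={a,j}  r2={w}  r3={g,z}
  χ = 4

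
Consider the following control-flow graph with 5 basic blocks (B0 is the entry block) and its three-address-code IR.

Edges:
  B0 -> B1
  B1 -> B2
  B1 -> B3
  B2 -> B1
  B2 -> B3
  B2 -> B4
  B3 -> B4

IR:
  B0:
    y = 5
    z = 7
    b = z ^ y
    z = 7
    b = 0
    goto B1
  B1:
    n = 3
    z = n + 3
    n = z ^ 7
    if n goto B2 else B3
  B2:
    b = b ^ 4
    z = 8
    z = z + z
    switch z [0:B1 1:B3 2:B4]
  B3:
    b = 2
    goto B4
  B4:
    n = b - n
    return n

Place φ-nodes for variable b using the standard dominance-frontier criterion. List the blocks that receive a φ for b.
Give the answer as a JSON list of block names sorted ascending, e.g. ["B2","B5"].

idom tree: B1←B0 B2←B1 B3←B1 B4←B1
Join-block Dom:
  B1: preds {B0,B2}: {B0} ∩ {B0,B1,B2} = {B0}; idom=B0
  B3: preds {B1,B2}: {B0,B1} ∩ {B0,B1,B2} = {B0,B1}; idom=B1
  B4: preds {B2,B3}: {B0,B1,B2} ∩ {B0,B1,B3} = {B0,B1}; idom=B1

DF derivation:
  join B1 pred B0: · stop@B0
  join B1 pred B2: B2→B1 stop@B0
  join B3 pred B1: · stop@B1
  join B3 pred B2: B2 stop@B1
  join B4 pred B2: B2 stop@B1
  join B4 pred B3: B3 stop@B1
  DF(B0)=∅
  DF(B1)={B1}
  DF(B2)={B1,B3,B4}
  DF(B3)={B4}
  DF(B4)=∅

φ for b: defs {B0,B2,B3}
  DF⁺ = {B1,B3,B4}

Answer: ["B1", "B3", "B4"]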